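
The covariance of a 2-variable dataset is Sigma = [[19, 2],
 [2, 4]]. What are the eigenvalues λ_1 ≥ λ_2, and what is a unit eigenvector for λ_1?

Step 1 — characteristic polynomial of 2×2 Sigma:
  det(Sigma - λI) = λ² - trace · λ + det = 0.
  trace = 19 + 4 = 23, det = 19·4 - (2)² = 72.
Step 2 — discriminant:
  Δ = trace² - 4·det = 529 - 288 = 241.
Step 3 — eigenvalues:
  λ = (trace ± √Δ)/2 = (23 ± 15.5242)/2,
  λ_1 = 19.2621,  λ_2 = 3.7379.

Step 4 — unit eigenvector for λ_1: solve (Sigma - λ_1 I)v = 0. First row:
  (19 - 19.2621)·v_x + (2)·v_y = 0, i.e. (-0.2621)·v_x + (2)·v_y = 0,
  so v ∝ (b, λ_1 - a) = (2, 0.2621) = u.
  ||u|| = √((2)² + (0.2621)²) = √(4.0687) ≈ 2.0171,
  v_1 = u/||u|| ≈ (0.9915, 0.1299) (||v_1|| = 1).

λ_1 = 19.2621,  λ_2 = 3.7379;  v_1 ≈ (0.9915, 0.1299)


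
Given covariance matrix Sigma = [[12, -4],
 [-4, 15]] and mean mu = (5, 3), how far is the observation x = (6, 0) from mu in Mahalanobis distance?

Step 1 — centre the observation: (x - mu) = (1, -3).

Step 2 — invert Sigma. det(Sigma) = 12·15 - (-4)² = 164.
  Sigma^{-1} = (1/det) · [[d, -b], [-b, a]] = [[0.0915, 0.0244],
 [0.0244, 0.0732]].

Step 3 — form the quadratic (x - mu)^T · Sigma^{-1} · (x - mu):
  Sigma^{-1} · (x - mu) = (0.0183, -0.1951).
  (x - mu)^T · [Sigma^{-1} · (x - mu)] = (1)·(0.0183) + (-3)·(-0.1951) = 0.6037.

Step 4 — take square root: d = √(0.6037) ≈ 0.777.

d(x, mu) = √(0.6037) ≈ 0.777


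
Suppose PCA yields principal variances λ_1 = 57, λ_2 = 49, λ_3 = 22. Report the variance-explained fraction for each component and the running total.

Step 1 — total variance = trace(Sigma) = Σ λ_i = 57 + 49 + 22 = 128.

Step 2 — fraction explained by component i = λ_i / Σ λ:
  PC1: 57/128 = 0.4453
  PC2: 49/128 = 0.3828
  PC3: 22/128 = 0.1719

Step 3 — cumulative fraction after k components = (λ_1 + ... + λ_k) / Σ λ:
  k = 1: 57/128 = 0.4453
  k = 2: (57 + 49)/128 = 106/128 = 0.8281
  k = 3: (57 + 49 + 22)/128 = 128/128 = 1

Summary (fraction, with percent):

explained: PC1 0.4453 (44.53%), PC2 0.3828 (38.28%), PC3 0.1719 (17.19%);  cumulative: 0.4453, 0.8281, 1


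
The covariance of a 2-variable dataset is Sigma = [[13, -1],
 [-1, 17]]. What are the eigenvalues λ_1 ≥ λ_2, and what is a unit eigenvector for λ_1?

Step 1 — characteristic polynomial of 2×2 Sigma:
  det(Sigma - λI) = λ² - trace · λ + det = 0.
  trace = 13 + 17 = 30, det = 13·17 - (-1)² = 220.
Step 2 — discriminant:
  Δ = trace² - 4·det = 900 - 880 = 20.
Step 3 — eigenvalues:
  λ = (trace ± √Δ)/2 = (30 ± 4.4721)/2,
  λ_1 = 17.2361,  λ_2 = 12.7639.

Step 4 — unit eigenvector for λ_1: solve (Sigma - λ_1 I)v = 0. First row:
  (13 - 17.2361)·v_x + (-1)·v_y = 0, i.e. (-4.2361)·v_x + (-1)·v_y = 0,
  so v ∝ (b, λ_1 - a) = (-1, 4.2361); multiply by -1 so the first entry is positive: u = (1, -4.2361).
  ||u|| = √((1)² + (-4.2361)²) = √(18.9443) ≈ 4.3525,
  v_1 = u/||u|| ≈ (0.2298, -0.9732) (||v_1|| = 1).

λ_1 = 17.2361,  λ_2 = 12.7639;  v_1 ≈ (0.2298, -0.9732)


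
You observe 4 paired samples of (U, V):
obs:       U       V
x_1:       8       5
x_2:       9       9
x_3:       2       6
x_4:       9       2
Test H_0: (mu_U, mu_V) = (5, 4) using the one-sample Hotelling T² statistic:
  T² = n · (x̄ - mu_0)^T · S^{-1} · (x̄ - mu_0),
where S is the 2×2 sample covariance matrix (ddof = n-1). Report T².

Step 1 — sample mean vector:
  mean(U) = (8 + 9 + 2 + 9) / 4 = 28/4 = 7
  mean(V) = (5 + 9 + 6 + 2) / 4 = 22/4 = 5.5
  x̄ = (7, 5.5),  deviation x̄ - mu_0 = (7, 5.5) - (5, 4) = (2, 1.5).

Step 2 — sample covariance matrix, S[i,j] = (1/(n-1)) · Σ_k (x_{k,i} - mean_i) · (x_{k,j} - mean_j), divisor n-1 = 3:
  S[U,U] = ((1)·(1) + (2)·(2) + (-5)·(-5) + (2)·(2)) / 3 = 34/3 = 11.3333
  S[U,V] = ((1)·(-0.5) + (2)·(3.5) + (-5)·(0.5) + (2)·(-3.5)) / 3 = -3/3 = -1
  S[V,V] = ((-0.5)·(-0.5) + (3.5)·(3.5) + (0.5)·(0.5) + (-3.5)·(-3.5)) / 3 = 25/3 = 8.3333
  S = [[11.3333, -1],
 [-1, 8.3333]].

Step 3 — invert S. det(S) = 11.3333·8.3333 - (-1)² = 93.4444.
  S^{-1} = (1/det) · [[d, -b], [-b, a]] = [[0.0892, 0.0107],
 [0.0107, 0.1213]].

Step 4 — quadratic form (x̄ - mu_0)^T · S^{-1} · (x̄ - mu_0):
  S^{-1} · (x̄ - mu_0) = (0.1944, 0.2033),
  (x̄ - mu_0)^T · [...] = (2)·(0.1944) + (1.5)·(0.2033) = 0.6938.

Step 5 — scale by n: T² = 4 · 0.6938 = 2.7753.

T² ≈ 2.7753


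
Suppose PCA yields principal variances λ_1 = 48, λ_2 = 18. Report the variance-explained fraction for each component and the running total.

Step 1 — total variance = trace(Sigma) = Σ λ_i = 48 + 18 = 66.

Step 2 — fraction explained by component i = λ_i / Σ λ:
  PC1: 48/66 = 0.7273
  PC2: 18/66 = 0.2727

Step 3 — cumulative fraction after k components = (λ_1 + ... + λ_k) / Σ λ:
  k = 1: 48/66 = 0.7273
  k = 2: (48 + 18)/66 = 66/66 = 1

Summary (fraction, with percent):

explained: PC1 0.7273 (72.73%), PC2 0.2727 (27.27%);  cumulative: 0.7273, 1


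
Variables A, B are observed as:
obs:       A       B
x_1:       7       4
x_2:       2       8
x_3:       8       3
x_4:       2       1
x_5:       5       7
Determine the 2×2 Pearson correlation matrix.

Step 1 — column means:
  mean(A) = (7 + 2 + 8 + 2 + 5) / 5 = 24/5 = 4.8
  mean(B) = (4 + 8 + 3 + 1 + 7) / 5 = 23/5 = 4.6

Step 2 — sample variances and covariances s[i,j] = (1/(n-1)) · Σ_k (x_{k,i} - mean_i) · (x_{k,j} - mean_j), with n-1 = 4:
  s[A,A] = ((2.2)·(2.2) + (-2.8)·(-2.8) + (3.2)·(3.2) + (-2.8)·(-2.8) + (0.2)·(0.2)) / 4 = 30.8/4 = 7.7
  s[A,B] = ((2.2)·(-0.6) + (-2.8)·(3.4) + (3.2)·(-1.6) + (-2.8)·(-3.6) + (0.2)·(2.4)) / 4 = -5.4/4 = -1.35
  s[B,B] = ((-0.6)·(-0.6) + (3.4)·(3.4) + (-1.6)·(-1.6) + (-3.6)·(-3.6) + (2.4)·(2.4)) / 4 = 33.2/4 = 8.3
  Sample standard deviations s_i = √(s[i,i]):
  s(A) = √(7.7) = 2.7749
  s(B) = √(8.3) = 2.881

Step 3 — r_{ij} = s_{ij} / (s_i · s_j):
  r[A,A] = 1 (diagonal).
  r[A,B] = -1.35 / (2.7749 · 2.881) = -1.35 / 7.9944 = -0.1689
  r[B,B] = 1 (diagonal).

R is symmetric with unit diagonal. Assembling:

R = [[1, -0.1689],
 [-0.1689, 1]]


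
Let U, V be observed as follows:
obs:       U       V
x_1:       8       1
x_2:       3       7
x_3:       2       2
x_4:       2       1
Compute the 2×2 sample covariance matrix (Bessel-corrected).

Step 1 — column means:
  mean(U) = (8 + 3 + 2 + 2) / 4 = 15/4 = 3.75
  mean(V) = (1 + 7 + 2 + 1) / 4 = 11/4 = 2.75

Step 2 — sample covariance S[i,j] = (1/(n-1)) · Σ_k (x_{k,i} - mean_i) · (x_{k,j} - mean_j), with n-1 = 3.
  S[U,U] = ((4.25)·(4.25) + (-0.75)·(-0.75) + (-1.75)·(-1.75) + (-1.75)·(-1.75)) / 3 = 24.75/3 = 8.25
  S[U,V] = ((4.25)·(-1.75) + (-0.75)·(4.25) + (-1.75)·(-0.75) + (-1.75)·(-1.75)) / 3 = -6.25/3 = -2.0833
  S[V,V] = ((-1.75)·(-1.75) + (4.25)·(4.25) + (-0.75)·(-0.75) + (-1.75)·(-1.75)) / 3 = 24.75/3 = 8.25

S is symmetric (S[j,i] = S[i,j]). Assembling:

S = [[8.25, -2.0833],
 [-2.0833, 8.25]]


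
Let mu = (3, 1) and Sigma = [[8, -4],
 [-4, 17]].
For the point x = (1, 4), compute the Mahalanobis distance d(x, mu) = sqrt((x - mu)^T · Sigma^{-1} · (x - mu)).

Step 1 — centre the observation: (x - mu) = (-2, 3).

Step 2 — invert Sigma. det(Sigma) = 8·17 - (-4)² = 120.
  Sigma^{-1} = (1/det) · [[d, -b], [-b, a]] = [[0.1417, 0.0333],
 [0.0333, 0.0667]].

Step 3 — form the quadratic (x - mu)^T · Sigma^{-1} · (x - mu):
  Sigma^{-1} · (x - mu) = (-0.1833, 0.1333).
  (x - mu)^T · [Sigma^{-1} · (x - mu)] = (-2)·(-0.1833) + (3)·(0.1333) = 0.7667.

Step 4 — take square root: d = √(0.7667) ≈ 0.8756.

d(x, mu) = √(0.7667) ≈ 0.8756


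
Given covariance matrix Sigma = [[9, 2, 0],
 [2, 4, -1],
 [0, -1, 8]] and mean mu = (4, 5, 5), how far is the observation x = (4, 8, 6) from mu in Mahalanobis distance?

Step 1 — centre the observation: (x - mu) = (0, 3, 1).

Step 2 — invert Sigma (cofactor / det for 3×3, or solve directly):
  Sigma^{-1} = [[0.1255, -0.0648, -0.0081],
 [-0.0648, 0.2915, 0.0364],
 [-0.0081, 0.0364, 0.1296]].

Step 3 — form the quadratic (x - mu)^T · Sigma^{-1} · (x - mu):
  Sigma^{-1} · (x - mu) = (-0.2024, 0.9109, 0.2389).
  (x - mu)^T · [Sigma^{-1} · (x - mu)] = (0)·(-0.2024) + (3)·(0.9109) + (1)·(0.2389) = 2.9717.

Step 4 — take square root: d = √(2.9717) ≈ 1.7239.

d(x, mu) = √(2.9717) ≈ 1.7239


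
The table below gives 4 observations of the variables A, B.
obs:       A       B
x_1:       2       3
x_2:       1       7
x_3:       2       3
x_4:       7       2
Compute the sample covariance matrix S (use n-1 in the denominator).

Step 1 — column means:
  mean(A) = (2 + 1 + 2 + 7) / 4 = 12/4 = 3
  mean(B) = (3 + 7 + 3 + 2) / 4 = 15/4 = 3.75

Step 2 — sample covariance S[i,j] = (1/(n-1)) · Σ_k (x_{k,i} - mean_i) · (x_{k,j} - mean_j), with n-1 = 3.
  S[A,A] = ((-1)·(-1) + (-2)·(-2) + (-1)·(-1) + (4)·(4)) / 3 = 22/3 = 7.3333
  S[A,B] = ((-1)·(-0.75) + (-2)·(3.25) + (-1)·(-0.75) + (4)·(-1.75)) / 3 = -12/3 = -4
  S[B,B] = ((-0.75)·(-0.75) + (3.25)·(3.25) + (-0.75)·(-0.75) + (-1.75)·(-1.75)) / 3 = 14.75/3 = 4.9167

S is symmetric (S[j,i] = S[i,j]). Assembling:

S = [[7.3333, -4],
 [-4, 4.9167]]


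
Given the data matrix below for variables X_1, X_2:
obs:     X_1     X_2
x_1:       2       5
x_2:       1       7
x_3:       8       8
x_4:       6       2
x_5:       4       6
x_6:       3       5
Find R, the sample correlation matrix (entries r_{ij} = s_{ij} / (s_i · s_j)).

Step 1 — column means:
  mean(X_1) = (2 + 1 + 8 + 6 + 4 + 3) / 6 = 24/6 = 4
  mean(X_2) = (5 + 7 + 8 + 2 + 6 + 5) / 6 = 33/6 = 5.5

Step 2 — sample variances and covariances s[i,j] = (1/(n-1)) · Σ_k (x_{k,i} - mean_i) · (x_{k,j} - mean_j), with n-1 = 5:
  s[X_1,X_1] = ((-2)·(-2) + (-3)·(-3) + (4)·(4) + (2)·(2) + (0)·(0) + (-1)·(-1)) / 5 = 34/5 = 6.8
  s[X_1,X_2] = ((-2)·(-0.5) + (-3)·(1.5) + (4)·(2.5) + (2)·(-3.5) + (0)·(0.5) + (-1)·(-0.5)) / 5 = 0/5 = 0
  s[X_2,X_2] = ((-0.5)·(-0.5) + (1.5)·(1.5) + (2.5)·(2.5) + (-3.5)·(-3.5) + (0.5)·(0.5) + (-0.5)·(-0.5)) / 5 = 21.5/5 = 4.3
  Sample standard deviations s_i = √(s[i,i]):
  s(X_1) = √(6.8) = 2.6077
  s(X_2) = √(4.3) = 2.0736

Step 3 — r_{ij} = s_{ij} / (s_i · s_j):
  r[X_1,X_1] = 1 (diagonal).
  r[X_1,X_2] = 0 / (2.6077 · 2.0736) = 0 / 5.4074 = 0
  r[X_2,X_2] = 1 (diagonal).

R is symmetric with unit diagonal. Assembling:

R = [[1, 0],
 [0, 1]]


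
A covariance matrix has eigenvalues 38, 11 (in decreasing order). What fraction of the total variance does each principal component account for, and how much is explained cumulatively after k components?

Step 1 — total variance = trace(Sigma) = Σ λ_i = 38 + 11 = 49.

Step 2 — fraction explained by component i = λ_i / Σ λ:
  PC1: 38/49 = 0.7755
  PC2: 11/49 = 0.2245

Step 3 — cumulative fraction after k components = (λ_1 + ... + λ_k) / Σ λ:
  k = 1: 38/49 = 0.7755
  k = 2: (38 + 11)/49 = 49/49 = 1

Summary (fraction, with percent):

explained: PC1 0.7755 (77.55%), PC2 0.2245 (22.45%);  cumulative: 0.7755, 1


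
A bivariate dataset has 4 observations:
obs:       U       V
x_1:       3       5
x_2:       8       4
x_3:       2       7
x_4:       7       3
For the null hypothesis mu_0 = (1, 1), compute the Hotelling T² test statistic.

Step 1 — sample mean vector:
  mean(U) = (3 + 8 + 2 + 7) / 4 = 20/4 = 5
  mean(V) = (5 + 4 + 7 + 3) / 4 = 19/4 = 4.75
  x̄ = (5, 4.75),  deviation x̄ - mu_0 = (5, 4.75) - (1, 1) = (4, 3.75).

Step 2 — sample covariance matrix, S[i,j] = (1/(n-1)) · Σ_k (x_{k,i} - mean_i) · (x_{k,j} - mean_j), divisor n-1 = 3:
  S[U,U] = ((-2)·(-2) + (3)·(3) + (-3)·(-3) + (2)·(2)) / 3 = 26/3 = 8.6667
  S[U,V] = ((-2)·(0.25) + (3)·(-0.75) + (-3)·(2.25) + (2)·(-1.75)) / 3 = -13/3 = -4.3333
  S[V,V] = ((0.25)·(0.25) + (-0.75)·(-0.75) + (2.25)·(2.25) + (-1.75)·(-1.75)) / 3 = 8.75/3 = 2.9167
  S = [[8.6667, -4.3333],
 [-4.3333, 2.9167]].

Step 3 — invert S. det(S) = 8.6667·2.9167 - (-4.3333)² = 6.5.
  S^{-1} = (1/det) · [[d, -b], [-b, a]] = [[0.4487, 0.6667],
 [0.6667, 1.3333]].

Step 4 — quadratic form (x̄ - mu_0)^T · S^{-1} · (x̄ - mu_0):
  S^{-1} · (x̄ - mu_0) = (4.2949, 7.6667),
  (x̄ - mu_0)^T · [...] = (4)·(4.2949) + (3.75)·(7.6667) = 45.9295.

Step 5 — scale by n: T² = 4 · 45.9295 = 183.7179.

T² ≈ 183.7179


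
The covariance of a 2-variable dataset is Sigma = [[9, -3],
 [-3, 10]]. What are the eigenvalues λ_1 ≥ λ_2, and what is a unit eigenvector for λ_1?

Step 1 — characteristic polynomial of 2×2 Sigma:
  det(Sigma - λI) = λ² - trace · λ + det = 0.
  trace = 9 + 10 = 19, det = 9·10 - (-3)² = 81.
Step 2 — discriminant:
  Δ = trace² - 4·det = 361 - 324 = 37.
Step 3 — eigenvalues:
  λ = (trace ± √Δ)/2 = (19 ± 6.0828)/2,
  λ_1 = 12.5414,  λ_2 = 6.4586.

Step 4 — unit eigenvector for λ_1: solve (Sigma - λ_1 I)v = 0. First row:
  (9 - 12.5414)·v_x + (-3)·v_y = 0, i.e. (-3.5414)·v_x + (-3)·v_y = 0,
  so v ∝ (b, λ_1 - a) = (-3, 3.5414); multiply by -1 so the first entry is positive: u = (3, -3.5414).
  ||u|| = √((3)² + (-3.5414)²) = √(21.5414) ≈ 4.6413,
  v_1 = u/||u|| ≈ (0.6464, -0.763) (||v_1|| = 1).

λ_1 = 12.5414,  λ_2 = 6.4586;  v_1 ≈ (0.6464, -0.763)


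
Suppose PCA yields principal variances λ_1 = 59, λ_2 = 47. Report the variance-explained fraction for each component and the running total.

Step 1 — total variance = trace(Sigma) = Σ λ_i = 59 + 47 = 106.

Step 2 — fraction explained by component i = λ_i / Σ λ:
  PC1: 59/106 = 0.5566
  PC2: 47/106 = 0.4434

Step 3 — cumulative fraction after k components = (λ_1 + ... + λ_k) / Σ λ:
  k = 1: 59/106 = 0.5566
  k = 2: (59 + 47)/106 = 106/106 = 1

Summary (fraction, with percent):

explained: PC1 0.5566 (55.66%), PC2 0.4434 (44.34%);  cumulative: 0.5566, 1


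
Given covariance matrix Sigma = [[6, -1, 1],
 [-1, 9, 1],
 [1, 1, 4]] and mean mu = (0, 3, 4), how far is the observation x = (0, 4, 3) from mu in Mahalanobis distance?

Step 1 — centre the observation: (x - mu) = (0, 1, -1).

Step 2 — invert Sigma (cofactor / det for 3×3, or solve directly):
  Sigma^{-1} = [[0.1795, 0.0256, -0.0513],
 [0.0256, 0.1179, -0.0359],
 [-0.0513, -0.0359, 0.2718]].

Step 3 — form the quadratic (x - mu)^T · Sigma^{-1} · (x - mu):
  Sigma^{-1} · (x - mu) = (0.0769, 0.1538, -0.3077).
  (x - mu)^T · [Sigma^{-1} · (x - mu)] = (0)·(0.0769) + (1)·(0.1538) + (-1)·(-0.3077) = 0.4615.

Step 4 — take square root: d = √(0.4615) ≈ 0.6794.

d(x, mu) = √(0.4615) ≈ 0.6794


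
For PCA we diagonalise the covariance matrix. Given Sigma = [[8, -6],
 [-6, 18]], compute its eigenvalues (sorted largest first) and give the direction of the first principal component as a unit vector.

Step 1 — characteristic polynomial of 2×2 Sigma:
  det(Sigma - λI) = λ² - trace · λ + det = 0.
  trace = 8 + 18 = 26, det = 8·18 - (-6)² = 108.
Step 2 — discriminant:
  Δ = trace² - 4·det = 676 - 432 = 244.
Step 3 — eigenvalues:
  λ = (trace ± √Δ)/2 = (26 ± 15.6205)/2,
  λ_1 = 20.8102,  λ_2 = 5.1898.

Step 4 — unit eigenvector for λ_1: solve (Sigma - λ_1 I)v = 0. First row:
  (8 - 20.8102)·v_x + (-6)·v_y = 0, i.e. (-12.8102)·v_x + (-6)·v_y = 0,
  so v ∝ (b, λ_1 - a) = (-6, 12.8102); multiply by -1 so the first entry is positive: u = (6, -12.8102).
  ||u|| = √((6)² + (-12.8102)²) = √(200.1025) ≈ 14.1458,
  v_1 = u/||u|| ≈ (0.4242, -0.9056) (||v_1|| = 1).

λ_1 = 20.8102,  λ_2 = 5.1898;  v_1 ≈ (0.4242, -0.9056)


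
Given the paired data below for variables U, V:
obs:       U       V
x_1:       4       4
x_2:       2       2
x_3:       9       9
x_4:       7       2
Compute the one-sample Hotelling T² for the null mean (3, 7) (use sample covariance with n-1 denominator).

Step 1 — sample mean vector:
  mean(U) = (4 + 2 + 9 + 7) / 4 = 22/4 = 5.5
  mean(V) = (4 + 2 + 9 + 2) / 4 = 17/4 = 4.25
  x̄ = (5.5, 4.25),  deviation x̄ - mu_0 = (5.5, 4.25) - (3, 7) = (2.5, -2.75).

Step 2 — sample covariance matrix, S[i,j] = (1/(n-1)) · Σ_k (x_{k,i} - mean_i) · (x_{k,j} - mean_j), divisor n-1 = 3:
  S[U,U] = ((-1.5)·(-1.5) + (-3.5)·(-3.5) + (3.5)·(3.5) + (1.5)·(1.5)) / 3 = 29/3 = 9.6667
  S[U,V] = ((-1.5)·(-0.25) + (-3.5)·(-2.25) + (3.5)·(4.75) + (1.5)·(-2.25)) / 3 = 21.5/3 = 7.1667
  S[V,V] = ((-0.25)·(-0.25) + (-2.25)·(-2.25) + (4.75)·(4.75) + (-2.25)·(-2.25)) / 3 = 32.75/3 = 10.9167
  S = [[9.6667, 7.1667],
 [7.1667, 10.9167]].

Step 3 — invert S. det(S) = 9.6667·10.9167 - (7.1667)² = 54.1667.
  S^{-1} = (1/det) · [[d, -b], [-b, a]] = [[0.2015, -0.1323],
 [-0.1323, 0.1785]].

Step 4 — quadratic form (x̄ - mu_0)^T · S^{-1} · (x̄ - mu_0):
  S^{-1} · (x̄ - mu_0) = (0.8677, -0.8215),
  (x̄ - mu_0)^T · [...] = (2.5)·(0.8677) + (-2.75)·(-0.8215) = 4.4285.

Step 5 — scale by n: T² = 4 · 4.4285 = 17.7138.

T² ≈ 17.7138


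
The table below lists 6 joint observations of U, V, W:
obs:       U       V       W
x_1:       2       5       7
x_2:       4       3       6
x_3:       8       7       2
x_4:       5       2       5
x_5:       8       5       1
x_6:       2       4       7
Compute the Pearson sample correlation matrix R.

Step 1 — column means:
  mean(U) = (2 + 4 + 8 + 5 + 8 + 2) / 6 = 29/6 = 4.8333
  mean(V) = (5 + 3 + 7 + 2 + 5 + 4) / 6 = 26/6 = 4.3333
  mean(W) = (7 + 6 + 2 + 5 + 1 + 7) / 6 = 28/6 = 4.6667

Step 2 — sample variances and covariances s[i,j] = (1/(n-1)) · Σ_k (x_{k,i} - mean_i) · (x_{k,j} - mean_j), with n-1 = 5:
  s[U,U] = ((-2.8333)·(-2.8333) + (-0.8333)·(-0.8333) + (3.1667)·(3.1667) + (0.1667)·(0.1667) + (3.1667)·(3.1667) + (-2.8333)·(-2.8333)) / 5 = 36.8333/5 = 7.3667
  s[U,V] = ((-2.8333)·(0.6667) + (-0.8333)·(-1.3333) + (3.1667)·(2.6667) + (0.1667)·(-2.3333) + (3.1667)·(0.6667) + (-2.8333)·(-0.3333)) / 5 = 10.3333/5 = 2.0667
  s[U,W] = ((-2.8333)·(2.3333) + (-0.8333)·(1.3333) + (3.1667)·(-2.6667) + (0.1667)·(0.3333) + (3.1667)·(-3.6667) + (-2.8333)·(2.3333)) / 5 = -34.3333/5 = -6.8667
  s[V,V] = ((0.6667)·(0.6667) + (-1.3333)·(-1.3333) + (2.6667)·(2.6667) + (-2.3333)·(-2.3333) + (0.6667)·(0.6667) + (-0.3333)·(-0.3333)) / 5 = 15.3333/5 = 3.0667
  s[V,W] = ((0.6667)·(2.3333) + (-1.3333)·(1.3333) + (2.6667)·(-2.6667) + (-2.3333)·(0.3333) + (0.6667)·(-3.6667) + (-0.3333)·(2.3333)) / 5 = -11.3333/5 = -2.2667
  s[W,W] = ((2.3333)·(2.3333) + (1.3333)·(1.3333) + (-2.6667)·(-2.6667) + (0.3333)·(0.3333) + (-3.6667)·(-3.6667) + (2.3333)·(2.3333)) / 5 = 33.3333/5 = 6.6667
  Sample standard deviations s_i = √(s[i,i]):
  s(U) = √(7.3667) = 2.7142
  s(V) = √(3.0667) = 1.7512
  s(W) = √(6.6667) = 2.582

Step 3 — r_{ij} = s_{ij} / (s_i · s_j):
  r[U,U] = 1 (diagonal).
  r[U,V] = 2.0667 / (2.7142 · 1.7512) = 2.0667 / 4.753 = 0.4348
  r[U,W] = -6.8667 / (2.7142 · 2.582) = -6.8667 / 7.0079 = -0.9798
  r[V,V] = 1 (diagonal).
  r[V,W] = -2.2667 / (1.7512 · 2.582) = -2.2667 / 4.5216 = -0.5013
  r[W,W] = 1 (diagonal).

R is symmetric with unit diagonal. Assembling:

R = [[1, 0.4348, -0.9798],
 [0.4348, 1, -0.5013],
 [-0.9798, -0.5013, 1]]


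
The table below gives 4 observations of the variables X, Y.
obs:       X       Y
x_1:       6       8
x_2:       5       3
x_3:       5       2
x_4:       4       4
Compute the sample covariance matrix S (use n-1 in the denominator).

Step 1 — column means:
  mean(X) = (6 + 5 + 5 + 4) / 4 = 20/4 = 5
  mean(Y) = (8 + 3 + 2 + 4) / 4 = 17/4 = 4.25

Step 2 — sample covariance S[i,j] = (1/(n-1)) · Σ_k (x_{k,i} - mean_i) · (x_{k,j} - mean_j), with n-1 = 3.
  S[X,X] = ((1)·(1) + (0)·(0) + (0)·(0) + (-1)·(-1)) / 3 = 2/3 = 0.6667
  S[X,Y] = ((1)·(3.75) + (0)·(-1.25) + (0)·(-2.25) + (-1)·(-0.25)) / 3 = 4/3 = 1.3333
  S[Y,Y] = ((3.75)·(3.75) + (-1.25)·(-1.25) + (-2.25)·(-2.25) + (-0.25)·(-0.25)) / 3 = 20.75/3 = 6.9167

S is symmetric (S[j,i] = S[i,j]). Assembling:

S = [[0.6667, 1.3333],
 [1.3333, 6.9167]]


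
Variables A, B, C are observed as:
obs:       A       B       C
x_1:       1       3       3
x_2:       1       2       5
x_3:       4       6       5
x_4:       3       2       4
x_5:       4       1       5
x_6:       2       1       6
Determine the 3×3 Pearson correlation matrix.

Step 1 — column means:
  mean(A) = (1 + 1 + 4 + 3 + 4 + 2) / 6 = 15/6 = 2.5
  mean(B) = (3 + 2 + 6 + 2 + 1 + 1) / 6 = 15/6 = 2.5
  mean(C) = (3 + 5 + 5 + 4 + 5 + 6) / 6 = 28/6 = 4.6667

Step 2 — sample variances and covariances s[i,j] = (1/(n-1)) · Σ_k (x_{k,i} - mean_i) · (x_{k,j} - mean_j), with n-1 = 5:
  s[A,A] = ((-1.5)·(-1.5) + (-1.5)·(-1.5) + (1.5)·(1.5) + (0.5)·(0.5) + (1.5)·(1.5) + (-0.5)·(-0.5)) / 5 = 9.5/5 = 1.9
  s[A,B] = ((-1.5)·(0.5) + (-1.5)·(-0.5) + (1.5)·(3.5) + (0.5)·(-0.5) + (1.5)·(-1.5) + (-0.5)·(-1.5)) / 5 = 3.5/5 = 0.7
  s[A,C] = ((-1.5)·(-1.6667) + (-1.5)·(0.3333) + (1.5)·(0.3333) + (0.5)·(-0.6667) + (1.5)·(0.3333) + (-0.5)·(1.3333)) / 5 = 2/5 = 0.4
  s[B,B] = ((0.5)·(0.5) + (-0.5)·(-0.5) + (3.5)·(3.5) + (-0.5)·(-0.5) + (-1.5)·(-1.5) + (-1.5)·(-1.5)) / 5 = 17.5/5 = 3.5
  s[B,C] = ((0.5)·(-1.6667) + (-0.5)·(0.3333) + (3.5)·(0.3333) + (-0.5)·(-0.6667) + (-1.5)·(0.3333) + (-1.5)·(1.3333)) / 5 = -2/5 = -0.4
  s[C,C] = ((-1.6667)·(-1.6667) + (0.3333)·(0.3333) + (0.3333)·(0.3333) + (-0.6667)·(-0.6667) + (0.3333)·(0.3333) + (1.3333)·(1.3333)) / 5 = 5.3333/5 = 1.0667
  Sample standard deviations s_i = √(s[i,i]):
  s(A) = √(1.9) = 1.3784
  s(B) = √(3.5) = 1.8708
  s(C) = √(1.0667) = 1.0328

Step 3 — r_{ij} = s_{ij} / (s_i · s_j):
  r[A,A] = 1 (diagonal).
  r[A,B] = 0.7 / (1.3784 · 1.8708) = 0.7 / 2.5788 = 0.2714
  r[A,C] = 0.4 / (1.3784 · 1.0328) = 0.4 / 1.4236 = 0.281
  r[B,B] = 1 (diagonal).
  r[B,C] = -0.4 / (1.8708 · 1.0328) = -0.4 / 1.9322 = -0.207
  r[C,C] = 1 (diagonal).

R is symmetric with unit diagonal. Assembling:

R = [[1, 0.2714, 0.281],
 [0.2714, 1, -0.207],
 [0.281, -0.207, 1]]


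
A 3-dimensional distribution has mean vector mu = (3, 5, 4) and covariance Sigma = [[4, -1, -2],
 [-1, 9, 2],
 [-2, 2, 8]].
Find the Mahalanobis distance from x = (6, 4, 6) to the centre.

Step 1 — centre the observation: (x - mu) = (3, -1, 2).

Step 2 — invert Sigma (cofactor / det for 3×3, or solve directly):
  Sigma^{-1} = [[0.2881, 0.0169, 0.0678],
 [0.0169, 0.1186, -0.0254],
 [0.0678, -0.0254, 0.1483]].

Step 3 — form the quadratic (x - mu)^T · Sigma^{-1} · (x - mu):
  Sigma^{-1} · (x - mu) = (0.9831, -0.1186, 0.5254).
  (x - mu)^T · [Sigma^{-1} · (x - mu)] = (3)·(0.9831) + (-1)·(-0.1186) + (2)·(0.5254) = 4.1186.

Step 4 — take square root: d = √(4.1186) ≈ 2.0294.

d(x, mu) = √(4.1186) ≈ 2.0294


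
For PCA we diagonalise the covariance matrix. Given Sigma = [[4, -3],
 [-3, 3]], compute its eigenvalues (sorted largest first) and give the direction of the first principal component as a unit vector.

Step 1 — characteristic polynomial of 2×2 Sigma:
  det(Sigma - λI) = λ² - trace · λ + det = 0.
  trace = 4 + 3 = 7, det = 4·3 - (-3)² = 3.
Step 2 — discriminant:
  Δ = trace² - 4·det = 49 - 12 = 37.
Step 3 — eigenvalues:
  λ = (trace ± √Δ)/2 = (7 ± 6.0828)/2,
  λ_1 = 6.5414,  λ_2 = 0.4586.

Step 4 — unit eigenvector for λ_1: solve (Sigma - λ_1 I)v = 0. First row:
  (4 - 6.5414)·v_x + (-3)·v_y = 0, i.e. (-2.5414)·v_x + (-3)·v_y = 0,
  so v ∝ (b, λ_1 - a) = (-3, 2.5414); multiply by -1 so the first entry is positive: u = (3, -2.5414).
  ||u|| = √((3)² + (-2.5414)²) = √(15.4586) ≈ 3.9317,
  v_1 = u/||u|| ≈ (0.763, -0.6464) (||v_1|| = 1).

λ_1 = 6.5414,  λ_2 = 0.4586;  v_1 ≈ (0.763, -0.6464)


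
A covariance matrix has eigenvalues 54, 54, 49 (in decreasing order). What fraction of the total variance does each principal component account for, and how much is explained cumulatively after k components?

Step 1 — total variance = trace(Sigma) = Σ λ_i = 54 + 54 + 49 = 157.

Step 2 — fraction explained by component i = λ_i / Σ λ:
  PC1: 54/157 = 0.3439
  PC2: 54/157 = 0.3439
  PC3: 49/157 = 0.3121

Step 3 — cumulative fraction after k components = (λ_1 + ... + λ_k) / Σ λ:
  k = 1: 54/157 = 0.3439
  k = 2: (54 + 54)/157 = 108/157 = 0.6879
  k = 3: (54 + 54 + 49)/157 = 157/157 = 1

Summary (fraction, with percent):

explained: PC1 0.3439 (34.39%), PC2 0.3439 (34.39%), PC3 0.3121 (31.21%);  cumulative: 0.3439, 0.6879, 1


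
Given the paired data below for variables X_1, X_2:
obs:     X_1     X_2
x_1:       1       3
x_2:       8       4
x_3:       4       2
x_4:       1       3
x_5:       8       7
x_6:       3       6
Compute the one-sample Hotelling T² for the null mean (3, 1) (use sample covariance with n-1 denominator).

Step 1 — sample mean vector:
  mean(X_1) = (1 + 8 + 4 + 1 + 8 + 3) / 6 = 25/6 = 4.1667
  mean(X_2) = (3 + 4 + 2 + 3 + 7 + 6) / 6 = 25/6 = 4.1667
  x̄ = (4.1667, 4.1667),  deviation x̄ - mu_0 = (4.1667, 4.1667) - (3, 1) = (1.1667, 3.1667).

Step 2 — sample covariance matrix, S[i,j] = (1/(n-1)) · Σ_k (x_{k,i} - mean_i) · (x_{k,j} - mean_j), divisor n-1 = 5:
  S[X_1,X_1] = ((-3.1667)·(-3.1667) + (3.8333)·(3.8333) + (-0.1667)·(-0.1667) + (-3.1667)·(-3.1667) + (3.8333)·(3.8333) + (-1.1667)·(-1.1667)) / 5 = 50.8333/5 = 10.1667
  S[X_1,X_2] = ((-3.1667)·(-1.1667) + (3.8333)·(-0.1667) + (-0.1667)·(-2.1667) + (-3.1667)·(-1.1667) + (3.8333)·(2.8333) + (-1.1667)·(1.8333)) / 5 = 15.8333/5 = 3.1667
  S[X_2,X_2] = ((-1.1667)·(-1.1667) + (-0.1667)·(-0.1667) + (-2.1667)·(-2.1667) + (-1.1667)·(-1.1667) + (2.8333)·(2.8333) + (1.8333)·(1.8333)) / 5 = 18.8333/5 = 3.7667
  S = [[10.1667, 3.1667],
 [3.1667, 3.7667]].

Step 3 — invert S. det(S) = 10.1667·3.7667 - (3.1667)² = 28.2667.
  S^{-1} = (1/det) · [[d, -b], [-b, a]] = [[0.1333, -0.112],
 [-0.112, 0.3597]].

Step 4 — quadratic form (x̄ - mu_0)^T · S^{-1} · (x̄ - mu_0):
  S^{-1} · (x̄ - mu_0) = (-0.1993, 1.0083),
  (x̄ - mu_0)^T · [...] = (1.1667)·(-0.1993) + (3.1667)·(1.0083) = 2.9603.

Step 5 — scale by n: T² = 6 · 2.9603 = 17.7618.

T² ≈ 17.7618


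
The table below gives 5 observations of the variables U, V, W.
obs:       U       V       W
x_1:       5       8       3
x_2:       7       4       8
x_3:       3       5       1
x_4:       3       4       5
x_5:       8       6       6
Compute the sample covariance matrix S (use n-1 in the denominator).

Step 1 — column means:
  mean(U) = (5 + 7 + 3 + 3 + 8) / 5 = 26/5 = 5.2
  mean(V) = (8 + 4 + 5 + 4 + 6) / 5 = 27/5 = 5.4
  mean(W) = (3 + 8 + 1 + 5 + 6) / 5 = 23/5 = 4.6

Step 2 — sample covariance S[i,j] = (1/(n-1)) · Σ_k (x_{k,i} - mean_i) · (x_{k,j} - mean_j), with n-1 = 4.
  S[U,U] = ((-0.2)·(-0.2) + (1.8)·(1.8) + (-2.2)·(-2.2) + (-2.2)·(-2.2) + (2.8)·(2.8)) / 4 = 20.8/4 = 5.2
  S[U,V] = ((-0.2)·(2.6) + (1.8)·(-1.4) + (-2.2)·(-0.4) + (-2.2)·(-1.4) + (2.8)·(0.6)) / 4 = 2.6/4 = 0.65
  S[U,W] = ((-0.2)·(-1.6) + (1.8)·(3.4) + (-2.2)·(-3.6) + (-2.2)·(0.4) + (2.8)·(1.4)) / 4 = 17.4/4 = 4.35
  S[V,V] = ((2.6)·(2.6) + (-1.4)·(-1.4) + (-0.4)·(-0.4) + (-1.4)·(-1.4) + (0.6)·(0.6)) / 4 = 11.2/4 = 2.8
  S[V,W] = ((2.6)·(-1.6) + (-1.4)·(3.4) + (-0.4)·(-3.6) + (-1.4)·(0.4) + (0.6)·(1.4)) / 4 = -7.2/4 = -1.8
  S[W,W] = ((-1.6)·(-1.6) + (3.4)·(3.4) + (-3.6)·(-3.6) + (0.4)·(0.4) + (1.4)·(1.4)) / 4 = 29.2/4 = 7.3

S is symmetric (S[j,i] = S[i,j]). Assembling:

S = [[5.2, 0.65, 4.35],
 [0.65, 2.8, -1.8],
 [4.35, -1.8, 7.3]]


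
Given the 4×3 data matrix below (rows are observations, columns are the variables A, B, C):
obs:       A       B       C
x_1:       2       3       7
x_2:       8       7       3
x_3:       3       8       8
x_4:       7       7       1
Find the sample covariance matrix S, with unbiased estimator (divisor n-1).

Step 1 — column means:
  mean(A) = (2 + 8 + 3 + 7) / 4 = 20/4 = 5
  mean(B) = (3 + 7 + 8 + 7) / 4 = 25/4 = 6.25
  mean(C) = (7 + 3 + 8 + 1) / 4 = 19/4 = 4.75

Step 2 — sample covariance S[i,j] = (1/(n-1)) · Σ_k (x_{k,i} - mean_i) · (x_{k,j} - mean_j), with n-1 = 3.
  S[A,A] = ((-3)·(-3) + (3)·(3) + (-2)·(-2) + (2)·(2)) / 3 = 26/3 = 8.6667
  S[A,B] = ((-3)·(-3.25) + (3)·(0.75) + (-2)·(1.75) + (2)·(0.75)) / 3 = 10/3 = 3.3333
  S[A,C] = ((-3)·(2.25) + (3)·(-1.75) + (-2)·(3.25) + (2)·(-3.75)) / 3 = -26/3 = -8.6667
  S[B,B] = ((-3.25)·(-3.25) + (0.75)·(0.75) + (1.75)·(1.75) + (0.75)·(0.75)) / 3 = 14.75/3 = 4.9167
  S[B,C] = ((-3.25)·(2.25) + (0.75)·(-1.75) + (1.75)·(3.25) + (0.75)·(-3.75)) / 3 = -5.75/3 = -1.9167
  S[C,C] = ((2.25)·(2.25) + (-1.75)·(-1.75) + (3.25)·(3.25) + (-3.75)·(-3.75)) / 3 = 32.75/3 = 10.9167

S is symmetric (S[j,i] = S[i,j]). Assembling:

S = [[8.6667, 3.3333, -8.6667],
 [3.3333, 4.9167, -1.9167],
 [-8.6667, -1.9167, 10.9167]]


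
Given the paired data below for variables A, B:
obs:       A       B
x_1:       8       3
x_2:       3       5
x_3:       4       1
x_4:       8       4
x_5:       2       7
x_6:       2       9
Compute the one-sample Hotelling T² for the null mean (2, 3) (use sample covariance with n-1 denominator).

Step 1 — sample mean vector:
  mean(A) = (8 + 3 + 4 + 8 + 2 + 2) / 6 = 27/6 = 4.5
  mean(B) = (3 + 5 + 1 + 4 + 7 + 9) / 6 = 29/6 = 4.8333
  x̄ = (4.5, 4.8333),  deviation x̄ - mu_0 = (4.5, 4.8333) - (2, 3) = (2.5, 1.8333).

Step 2 — sample covariance matrix, S[i,j] = (1/(n-1)) · Σ_k (x_{k,i} - mean_i) · (x_{k,j} - mean_j), divisor n-1 = 5:
  S[A,A] = ((3.5)·(3.5) + (-1.5)·(-1.5) + (-0.5)·(-0.5) + (3.5)·(3.5) + (-2.5)·(-2.5) + (-2.5)·(-2.5)) / 5 = 39.5/5 = 7.9
  S[A,B] = ((3.5)·(-1.8333) + (-1.5)·(0.1667) + (-0.5)·(-3.8333) + (3.5)·(-0.8333) + (-2.5)·(2.1667) + (-2.5)·(4.1667)) / 5 = -23.5/5 = -4.7
  S[B,B] = ((-1.8333)·(-1.8333) + (0.1667)·(0.1667) + (-3.8333)·(-3.8333) + (-0.8333)·(-0.8333) + (2.1667)·(2.1667) + (4.1667)·(4.1667)) / 5 = 40.8333/5 = 8.1667
  S = [[7.9, -4.7],
 [-4.7, 8.1667]].

Step 3 — invert S. det(S) = 7.9·8.1667 - (-4.7)² = 42.4267.
  S^{-1} = (1/det) · [[d, -b], [-b, a]] = [[0.1925, 0.1108],
 [0.1108, 0.1862]].

Step 4 — quadratic form (x̄ - mu_0)^T · S^{-1} · (x̄ - mu_0):
  S^{-1} · (x̄ - mu_0) = (0.6843, 0.6183),
  (x̄ - mu_0)^T · [...] = (2.5)·(0.6843) + (1.8333)·(0.6183) = 2.8444.

Step 5 — scale by n: T² = 6 · 2.8444 = 17.0663.

T² ≈ 17.0663


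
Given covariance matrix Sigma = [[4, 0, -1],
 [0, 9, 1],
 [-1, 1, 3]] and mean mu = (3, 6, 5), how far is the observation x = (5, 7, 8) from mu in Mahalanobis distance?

Step 1 — centre the observation: (x - mu) = (2, 1, 3).

Step 2 — invert Sigma (cofactor / det for 3×3, or solve directly):
  Sigma^{-1} = [[0.2737, -0.0105, 0.0947],
 [-0.0105, 0.1158, -0.0421],
 [0.0947, -0.0421, 0.3789]].

Step 3 — form the quadratic (x - mu)^T · Sigma^{-1} · (x - mu):
  Sigma^{-1} · (x - mu) = (0.8211, -0.0316, 1.2842).
  (x - mu)^T · [Sigma^{-1} · (x - mu)] = (2)·(0.8211) + (1)·(-0.0316) + (3)·(1.2842) = 5.4632.

Step 4 — take square root: d = √(5.4632) ≈ 2.3373.

d(x, mu) = √(5.4632) ≈ 2.3373


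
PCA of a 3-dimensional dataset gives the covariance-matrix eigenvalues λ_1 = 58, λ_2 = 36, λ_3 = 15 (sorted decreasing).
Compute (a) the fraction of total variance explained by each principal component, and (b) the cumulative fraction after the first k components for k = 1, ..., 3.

Step 1 — total variance = trace(Sigma) = Σ λ_i = 58 + 36 + 15 = 109.

Step 2 — fraction explained by component i = λ_i / Σ λ:
  PC1: 58/109 = 0.5321
  PC2: 36/109 = 0.3303
  PC3: 15/109 = 0.1376

Step 3 — cumulative fraction after k components = (λ_1 + ... + λ_k) / Σ λ:
  k = 1: 58/109 = 0.5321
  k = 2: (58 + 36)/109 = 94/109 = 0.8624
  k = 3: (58 + 36 + 15)/109 = 109/109 = 1

Summary (fraction, with percent):

explained: PC1 0.5321 (53.21%), PC2 0.3303 (33.03%), PC3 0.1376 (13.76%);  cumulative: 0.5321, 0.8624, 1


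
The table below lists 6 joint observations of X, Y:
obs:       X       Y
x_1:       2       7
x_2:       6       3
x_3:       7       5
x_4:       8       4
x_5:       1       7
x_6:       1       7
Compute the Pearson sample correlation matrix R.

Step 1 — column means:
  mean(X) = (2 + 6 + 7 + 8 + 1 + 1) / 6 = 25/6 = 4.1667
  mean(Y) = (7 + 3 + 5 + 4 + 7 + 7) / 6 = 33/6 = 5.5

Step 2 — sample variances and covariances s[i,j] = (1/(n-1)) · Σ_k (x_{k,i} - mean_i) · (x_{k,j} - mean_j), with n-1 = 5:
  s[X,X] = ((-2.1667)·(-2.1667) + (1.8333)·(1.8333) + (2.8333)·(2.8333) + (3.8333)·(3.8333) + (-3.1667)·(-3.1667) + (-3.1667)·(-3.1667)) / 5 = 50.8333/5 = 10.1667
  s[X,Y] = ((-2.1667)·(1.5) + (1.8333)·(-2.5) + (2.8333)·(-0.5) + (3.8333)·(-1.5) + (-3.1667)·(1.5) + (-3.1667)·(1.5)) / 5 = -24.5/5 = -4.9
  s[Y,Y] = ((1.5)·(1.5) + (-2.5)·(-2.5) + (-0.5)·(-0.5) + (-1.5)·(-1.5) + (1.5)·(1.5) + (1.5)·(1.5)) / 5 = 15.5/5 = 3.1
  Sample standard deviations s_i = √(s[i,i]):
  s(X) = √(10.1667) = 3.1885
  s(Y) = √(3.1) = 1.7607

Step 3 — r_{ij} = s_{ij} / (s_i · s_j):
  r[X,X] = 1 (diagonal).
  r[X,Y] = -4.9 / (3.1885 · 1.7607) = -4.9 / 5.614 = -0.8728
  r[Y,Y] = 1 (diagonal).

R is symmetric with unit diagonal. Assembling:

R = [[1, -0.8728],
 [-0.8728, 1]]


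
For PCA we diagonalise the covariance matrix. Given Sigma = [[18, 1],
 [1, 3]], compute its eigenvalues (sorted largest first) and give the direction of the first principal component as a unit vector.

Step 1 — characteristic polynomial of 2×2 Sigma:
  det(Sigma - λI) = λ² - trace · λ + det = 0.
  trace = 18 + 3 = 21, det = 18·3 - (1)² = 53.
Step 2 — discriminant:
  Δ = trace² - 4·det = 441 - 212 = 229.
Step 3 — eigenvalues:
  λ = (trace ± √Δ)/2 = (21 ± 15.1327)/2,
  λ_1 = 18.0664,  λ_2 = 2.9336.

Step 4 — unit eigenvector for λ_1: solve (Sigma - λ_1 I)v = 0. First row:
  (18 - 18.0664)·v_x + (1)·v_y = 0, i.e. (-0.0664)·v_x + (1)·v_y = 0,
  so v ∝ (b, λ_1 - a) = (1, 0.0664) = u.
  ||u|| = √((1)² + (0.0664)²) = √(1.0044) ≈ 1.0022,
  v_1 = u/||u|| ≈ (0.9978, 0.0662) (||v_1|| = 1).

λ_1 = 18.0664,  λ_2 = 2.9336;  v_1 ≈ (0.9978, 0.0662)


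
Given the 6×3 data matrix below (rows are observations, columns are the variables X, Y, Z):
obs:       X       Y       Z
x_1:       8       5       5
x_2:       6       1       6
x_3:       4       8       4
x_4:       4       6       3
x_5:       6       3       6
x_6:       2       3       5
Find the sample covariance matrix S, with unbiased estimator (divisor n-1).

Step 1 — column means:
  mean(X) = (8 + 6 + 4 + 4 + 6 + 2) / 6 = 30/6 = 5
  mean(Y) = (5 + 1 + 8 + 6 + 3 + 3) / 6 = 26/6 = 4.3333
  mean(Z) = (5 + 6 + 4 + 3 + 6 + 5) / 6 = 29/6 = 4.8333

Step 2 — sample covariance S[i,j] = (1/(n-1)) · Σ_k (x_{k,i} - mean_i) · (x_{k,j} - mean_j), with n-1 = 5.
  S[X,X] = ((3)·(3) + (1)·(1) + (-1)·(-1) + (-1)·(-1) + (1)·(1) + (-3)·(-3)) / 5 = 22/5 = 4.4
  S[X,Y] = ((3)·(0.6667) + (1)·(-3.3333) + (-1)·(3.6667) + (-1)·(1.6667) + (1)·(-1.3333) + (-3)·(-1.3333)) / 5 = -4/5 = -0.8
  S[X,Z] = ((3)·(0.1667) + (1)·(1.1667) + (-1)·(-0.8333) + (-1)·(-1.8333) + (1)·(1.1667) + (-3)·(0.1667)) / 5 = 5/5 = 1
  S[Y,Y] = ((0.6667)·(0.6667) + (-3.3333)·(-3.3333) + (3.6667)·(3.6667) + (1.6667)·(1.6667) + (-1.3333)·(-1.3333) + (-1.3333)·(-1.3333)) / 5 = 31.3333/5 = 6.2667
  S[Y,Z] = ((0.6667)·(0.1667) + (-3.3333)·(1.1667) + (3.6667)·(-0.8333) + (1.6667)·(-1.8333) + (-1.3333)·(1.1667) + (-1.3333)·(0.1667)) / 5 = -11.6667/5 = -2.3333
  S[Z,Z] = ((0.1667)·(0.1667) + (1.1667)·(1.1667) + (-0.8333)·(-0.8333) + (-1.8333)·(-1.8333) + (1.1667)·(1.1667) + (0.1667)·(0.1667)) / 5 = 6.8333/5 = 1.3667

S is symmetric (S[j,i] = S[i,j]). Assembling:

S = [[4.4, -0.8, 1],
 [-0.8, 6.2667, -2.3333],
 [1, -2.3333, 1.3667]]


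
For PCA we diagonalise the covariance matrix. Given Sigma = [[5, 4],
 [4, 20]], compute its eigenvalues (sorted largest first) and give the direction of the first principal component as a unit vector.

Step 1 — characteristic polynomial of 2×2 Sigma:
  det(Sigma - λI) = λ² - trace · λ + det = 0.
  trace = 5 + 20 = 25, det = 5·20 - (4)² = 84.
Step 2 — discriminant:
  Δ = trace² - 4·det = 625 - 336 = 289.
Step 3 — eigenvalues:
  λ = (trace ± √Δ)/2 = (25 ± 17)/2,
  λ_1 = 21,  λ_2 = 4.

Step 4 — unit eigenvector for λ_1: solve (Sigma - λ_1 I)v = 0. First row:
  (5 - 21)·v_x + (4)·v_y = 0, i.e. (-16)·v_x + (4)·v_y = 0,
  so v ∝ (b, λ_1 - a) = (4, 16) = u.
  ||u|| = √((4)² + (16)²) = √(272) ≈ 16.4924,
  v_1 = u/||u|| ≈ (0.2425, 0.9701) (||v_1|| = 1).

λ_1 = 21,  λ_2 = 4;  v_1 ≈ (0.2425, 0.9701)


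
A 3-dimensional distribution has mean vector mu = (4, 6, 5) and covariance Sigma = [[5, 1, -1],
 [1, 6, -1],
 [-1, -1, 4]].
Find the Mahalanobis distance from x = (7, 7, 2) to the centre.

Step 1 — centre the observation: (x - mu) = (3, 1, -3).

Step 2 — invert Sigma (cofactor / det for 3×3, or solve directly):
  Sigma^{-1} = [[0.215, -0.028, 0.0467],
 [-0.028, 0.1776, 0.0374],
 [0.0467, 0.0374, 0.271]].

Step 3 — form the quadratic (x - mu)^T · Sigma^{-1} · (x - mu):
  Sigma^{-1} · (x - mu) = (0.4766, -0.0187, -0.6355).
  (x - mu)^T · [Sigma^{-1} · (x - mu)] = (3)·(0.4766) + (1)·(-0.0187) + (-3)·(-0.6355) = 3.3178.

Step 4 — take square root: d = √(3.3178) ≈ 1.8215.

d(x, mu) = √(3.3178) ≈ 1.8215


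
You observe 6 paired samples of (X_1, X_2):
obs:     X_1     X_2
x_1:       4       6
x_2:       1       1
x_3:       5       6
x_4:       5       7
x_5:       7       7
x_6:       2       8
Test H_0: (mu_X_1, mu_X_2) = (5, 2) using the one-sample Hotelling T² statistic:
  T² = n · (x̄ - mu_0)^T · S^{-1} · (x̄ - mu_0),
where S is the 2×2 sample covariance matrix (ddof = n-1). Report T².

Step 1 — sample mean vector:
  mean(X_1) = (4 + 1 + 5 + 5 + 7 + 2) / 6 = 24/6 = 4
  mean(X_2) = (6 + 1 + 6 + 7 + 7 + 8) / 6 = 35/6 = 5.8333
  x̄ = (4, 5.8333),  deviation x̄ - mu_0 = (4, 5.8333) - (5, 2) = (-1, 3.8333).

Step 2 — sample covariance matrix, S[i,j] = (1/(n-1)) · Σ_k (x_{k,i} - mean_i) · (x_{k,j} - mean_j), divisor n-1 = 5:
  S[X_1,X_1] = ((0)·(0) + (-3)·(-3) + (1)·(1) + (1)·(1) + (3)·(3) + (-2)·(-2)) / 5 = 24/5 = 4.8
  S[X_1,X_2] = ((0)·(0.1667) + (-3)·(-4.8333) + (1)·(0.1667) + (1)·(1.1667) + (3)·(1.1667) + (-2)·(2.1667)) / 5 = 15/5 = 3
  S[X_2,X_2] = ((0.1667)·(0.1667) + (-4.8333)·(-4.8333) + (0.1667)·(0.1667) + (1.1667)·(1.1667) + (1.1667)·(1.1667) + (2.1667)·(2.1667)) / 5 = 30.8333/5 = 6.1667
  S = [[4.8, 3],
 [3, 6.1667]].

Step 3 — invert S. det(S) = 4.8·6.1667 - (3)² = 20.6.
  S^{-1} = (1/det) · [[d, -b], [-b, a]] = [[0.2994, -0.1456],
 [-0.1456, 0.233]].

Step 4 — quadratic form (x̄ - mu_0)^T · S^{-1} · (x̄ - mu_0):
  S^{-1} · (x̄ - mu_0) = (-0.8576, 1.0388),
  (x̄ - mu_0)^T · [...] = (-1)·(-0.8576) + (3.8333)·(1.0388) = 4.8398.

Step 5 — scale by n: T² = 6 · 4.8398 = 29.0388.

T² ≈ 29.0388


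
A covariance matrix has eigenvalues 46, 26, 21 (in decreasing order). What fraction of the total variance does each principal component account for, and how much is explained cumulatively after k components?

Step 1 — total variance = trace(Sigma) = Σ λ_i = 46 + 26 + 21 = 93.

Step 2 — fraction explained by component i = λ_i / Σ λ:
  PC1: 46/93 = 0.4946
  PC2: 26/93 = 0.2796
  PC3: 21/93 = 0.2258

Step 3 — cumulative fraction after k components = (λ_1 + ... + λ_k) / Σ λ:
  k = 1: 46/93 = 0.4946
  k = 2: (46 + 26)/93 = 72/93 = 0.7742
  k = 3: (46 + 26 + 21)/93 = 93/93 = 1

Summary (fraction, with percent):

explained: PC1 0.4946 (49.46%), PC2 0.2796 (27.96%), PC3 0.2258 (22.58%);  cumulative: 0.4946, 0.7742, 1


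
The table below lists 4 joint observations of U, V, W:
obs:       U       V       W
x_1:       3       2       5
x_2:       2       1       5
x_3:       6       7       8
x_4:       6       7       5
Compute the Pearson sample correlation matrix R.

Step 1 — column means:
  mean(U) = (3 + 2 + 6 + 6) / 4 = 17/4 = 4.25
  mean(V) = (2 + 1 + 7 + 7) / 4 = 17/4 = 4.25
  mean(W) = (5 + 5 + 8 + 5) / 4 = 23/4 = 5.75

Step 2 — sample variances and covariances s[i,j] = (1/(n-1)) · Σ_k (x_{k,i} - mean_i) · (x_{k,j} - mean_j), with n-1 = 3:
  s[U,U] = ((-1.25)·(-1.25) + (-2.25)·(-2.25) + (1.75)·(1.75) + (1.75)·(1.75)) / 3 = 12.75/3 = 4.25
  s[U,V] = ((-1.25)·(-2.25) + (-2.25)·(-3.25) + (1.75)·(2.75) + (1.75)·(2.75)) / 3 = 19.75/3 = 6.5833
  s[U,W] = ((-1.25)·(-0.75) + (-2.25)·(-0.75) + (1.75)·(2.25) + (1.75)·(-0.75)) / 3 = 5.25/3 = 1.75
  s[V,V] = ((-2.25)·(-2.25) + (-3.25)·(-3.25) + (2.75)·(2.75) + (2.75)·(2.75)) / 3 = 30.75/3 = 10.25
  s[V,W] = ((-2.25)·(-0.75) + (-3.25)·(-0.75) + (2.75)·(2.25) + (2.75)·(-0.75)) / 3 = 8.25/3 = 2.75
  s[W,W] = ((-0.75)·(-0.75) + (-0.75)·(-0.75) + (2.25)·(2.25) + (-0.75)·(-0.75)) / 3 = 6.75/3 = 2.25
  Sample standard deviations s_i = √(s[i,i]):
  s(U) = √(4.25) = 2.0616
  s(V) = √(10.25) = 3.2016
  s(W) = √(2.25) = 1.5

Step 3 — r_{ij} = s_{ij} / (s_i · s_j):
  r[U,U] = 1 (diagonal).
  r[U,V] = 6.5833 / (2.0616 · 3.2016) = 6.5833 / 6.6002 = 0.9974
  r[U,W] = 1.75 / (2.0616 · 1.5) = 1.75 / 3.0923 = 0.5659
  r[V,V] = 1 (diagonal).
  r[V,W] = 2.75 / (3.2016 · 1.5) = 2.75 / 4.8023 = 0.5726
  r[W,W] = 1 (diagonal).

R is symmetric with unit diagonal. Assembling:

R = [[1, 0.9974, 0.5659],
 [0.9974, 1, 0.5726],
 [0.5659, 0.5726, 1]]
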